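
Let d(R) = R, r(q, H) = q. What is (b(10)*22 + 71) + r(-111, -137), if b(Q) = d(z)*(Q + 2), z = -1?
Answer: -304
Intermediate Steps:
b(Q) = -2 - Q (b(Q) = -(Q + 2) = -(2 + Q) = -2 - Q)
(b(10)*22 + 71) + r(-111, -137) = ((-2 - 1*10)*22 + 71) - 111 = ((-2 - 10)*22 + 71) - 111 = (-12*22 + 71) - 111 = (-264 + 71) - 111 = -193 - 111 = -304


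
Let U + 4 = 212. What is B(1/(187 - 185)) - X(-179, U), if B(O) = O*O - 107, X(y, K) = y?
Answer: 289/4 ≈ 72.250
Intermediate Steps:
U = 208 (U = -4 + 212 = 208)
B(O) = -107 + O² (B(O) = O² - 107 = -107 + O²)
B(1/(187 - 185)) - X(-179, U) = (-107 + (1/(187 - 185))²) - 1*(-179) = (-107 + (1/2)²) + 179 = (-107 + (½)²) + 179 = (-107 + ¼) + 179 = -427/4 + 179 = 289/4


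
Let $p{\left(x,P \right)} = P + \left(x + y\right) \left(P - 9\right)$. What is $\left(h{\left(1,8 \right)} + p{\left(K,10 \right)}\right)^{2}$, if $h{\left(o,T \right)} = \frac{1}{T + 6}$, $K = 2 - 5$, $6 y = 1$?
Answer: $\frac{23104}{441} \approx 52.39$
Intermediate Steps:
$y = \frac{1}{6}$ ($y = \frac{1}{6} \cdot 1 = \frac{1}{6} \approx 0.16667$)
$K = -3$
$h{\left(o,T \right)} = \frac{1}{6 + T}$
$p{\left(x,P \right)} = P + \left(-9 + P\right) \left(\frac{1}{6} + x\right)$ ($p{\left(x,P \right)} = P + \left(x + \frac{1}{6}\right) \left(P - 9\right) = P + \left(\frac{1}{6} + x\right) \left(-9 + P\right) = P + \left(-9 + P\right) \left(\frac{1}{6} + x\right)$)
$\left(h{\left(1,8 \right)} + p{\left(K,10 \right)}\right)^{2} = \left(\frac{1}{6 + 8} + \left(- \frac{3}{2} - -27 + \frac{7}{6} \cdot 10 + 10 \left(-3\right)\right)\right)^{2} = \left(\frac{1}{14} + \left(- \frac{3}{2} + 27 + \frac{35}{3} - 30\right)\right)^{2} = \left(\frac{1}{14} + \frac{43}{6}\right)^{2} = \left(\frac{152}{21}\right)^{2} = \frac{23104}{441}$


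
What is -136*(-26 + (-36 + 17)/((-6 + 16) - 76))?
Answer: 115396/33 ≈ 3496.8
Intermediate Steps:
-136*(-26 + (-36 + 17)/((-6 + 16) - 76)) = -136*(-26 - 19/(10 - 76)) = -136*(-26 - 19/(-66)) = -136*(-26 - 19*(-1/66)) = -136*(-26 + 19/66) = -136*(-1697/66) = 115396/33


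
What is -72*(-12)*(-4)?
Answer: -3456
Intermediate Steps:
-72*(-12)*(-4) = 864*(-4) = -3456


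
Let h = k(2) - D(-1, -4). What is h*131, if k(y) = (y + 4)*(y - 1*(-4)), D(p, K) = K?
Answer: 5240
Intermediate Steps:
k(y) = (4 + y)² (k(y) = (4 + y)*(y + 4) = (4 + y)*(4 + y) = (4 + y)²)
h = 40 (h = (4 + 2)² - 1*(-4) = 6² + 4 = 36 + 4 = 40)
h*131 = 40*131 = 5240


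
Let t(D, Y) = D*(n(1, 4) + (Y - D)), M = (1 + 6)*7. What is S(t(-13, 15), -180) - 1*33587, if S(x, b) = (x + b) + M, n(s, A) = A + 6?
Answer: -34212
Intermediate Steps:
n(s, A) = 6 + A
M = 49 (M = 7*7 = 49)
t(D, Y) = D*(10 + Y - D) (t(D, Y) = D*((6 + 4) + (Y - D)) = D*(10 + (Y - D)) = D*(10 + Y - D))
S(x, b) = 49 + b + x (S(x, b) = (x + b) + 49 = (b + x) + 49 = 49 + b + x)
S(t(-13, 15), -180) - 1*33587 = (49 - 180 - 13*(10 + 15 - 1*(-13))) - 1*33587 = (49 - 180 - 13*(10 + 15 + 13)) - 33587 = (49 - 180 - 13*38) - 33587 = (49 - 180 - 494) - 33587 = -625 - 33587 = -34212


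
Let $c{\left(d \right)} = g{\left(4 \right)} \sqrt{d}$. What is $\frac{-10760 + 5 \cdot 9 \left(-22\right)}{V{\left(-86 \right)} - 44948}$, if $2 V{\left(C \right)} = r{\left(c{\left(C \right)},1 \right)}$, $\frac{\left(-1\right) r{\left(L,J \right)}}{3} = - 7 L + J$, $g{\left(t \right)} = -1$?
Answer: $\frac{44949500}{171954641} - \frac{10500 i \sqrt{86}}{171954641} \approx 0.2614 - 0.00056627 i$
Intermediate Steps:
$c{\left(d \right)} = - \sqrt{d}$
$r{\left(L,J \right)} = - 3 J + 21 L$ ($r{\left(L,J \right)} = - 3 \left(- 7 L + J\right) = - 3 \left(J - 7 L\right) = - 3 J + 21 L$)
$V{\left(C \right)} = - \frac{3}{2} - \frac{21 \sqrt{C}}{2}$ ($V{\left(C \right)} = \frac{\left(-3\right) 1 + 21 \left(- \sqrt{C}\right)}{2} = \frac{-3 - 21 \sqrt{C}}{2} = - \frac{3}{2} - \frac{21 \sqrt{C}}{2}$)
$\frac{-10760 + 5 \cdot 9 \left(-22\right)}{V{\left(-86 \right)} - 44948} = \frac{-10760 + 5 \cdot 9 \left(-22\right)}{\left(- \frac{3}{2} - \frac{21 \sqrt{-86}}{2}\right) - 44948} = \frac{-10760 + 45 \left(-22\right)}{\left(- \frac{3}{2} - \frac{21 i \sqrt{86}}{2}\right) - 44948} = \frac{-10760 - 990}{\left(- \frac{3}{2} - \frac{21 i \sqrt{86}}{2}\right) - 44948} = - \frac{11750}{- \frac{89899}{2} - \frac{21 i \sqrt{86}}{2}}$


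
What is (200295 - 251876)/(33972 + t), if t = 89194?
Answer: -51581/123166 ≈ -0.41879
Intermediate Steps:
(200295 - 251876)/(33972 + t) = (200295 - 251876)/(33972 + 89194) = -51581/123166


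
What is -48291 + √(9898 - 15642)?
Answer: -48291 + 4*I*√359 ≈ -48291.0 + 75.789*I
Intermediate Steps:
-48291 + √(9898 - 15642) = -48291 + √(-5744) = -48291 + 4*I*√359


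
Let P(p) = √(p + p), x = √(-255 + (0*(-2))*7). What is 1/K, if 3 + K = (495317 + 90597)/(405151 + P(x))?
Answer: (-405151 + 255^(¼)*(-1 - I))/(629539 + 3*√2*255^(¼)*√I) ≈ -0.64356 + 5.9075e-6*I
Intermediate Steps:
x = I*√255 (x = √(-255 + 0*7) = √(-255 + 0) = √(-255) = I*√255 ≈ 15.969*I)
P(p) = √2*√p (P(p) = √(2*p) = √2*√p)
K = -3 + 585914/(405151 + √2*255^(¼)*√I) (K = -3 + (495317 + 90597)/(405151 + √2*√(I*√255)) = -3 + 585914/(405151 + √2*(255^(¼)*√I)) = -3 + 585914/(405151 + √2*255^(¼)*√I) ≈ -1.5539 - 1.4264e-5*I)
1/K = 1/((-629539 + 3*255^(¼)*(-1 - I))/(405151 + √2*255^(¼)*√I)) = (405151 + √2*255^(¼)*√I)/(-629539 + 3*255^(¼)*(-1 - I))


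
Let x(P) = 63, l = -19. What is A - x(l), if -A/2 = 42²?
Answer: -3591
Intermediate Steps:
A = -3528 (A = -2*42² = -2*1764 = -3528)
A - x(l) = -3528 - 1*63 = -3528 - 63 = -3591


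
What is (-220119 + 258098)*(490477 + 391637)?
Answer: 33501807606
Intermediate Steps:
(-220119 + 258098)*(490477 + 391637) = 37979*882114 = 33501807606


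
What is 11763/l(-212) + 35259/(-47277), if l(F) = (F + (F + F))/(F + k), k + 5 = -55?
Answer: 4201167743/835227 ≈ 5030.0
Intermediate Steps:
k = -60 (k = -5 - 55 = -60)
l(F) = 3*F/(-60 + F) (l(F) = (F + (F + F))/(F - 60) = (F + 2*F)/(-60 + F) = (3*F)/(-60 + F) = 3*F/(-60 + F))
11763/l(-212) + 35259/(-47277) = 11763/((3*(-212)/(-60 - 212))) + 35259/(-47277) = 11763/((3*(-212)/(-272))) + 35259*(-1/47277) = 11763/((3*(-212)*(-1/272))) - 11753/15759 = 11763/(159/68) - 11753/15759 = 11763*(68/159) - 11753/15759 = 266628/53 - 11753/15759 = 4201167743/835227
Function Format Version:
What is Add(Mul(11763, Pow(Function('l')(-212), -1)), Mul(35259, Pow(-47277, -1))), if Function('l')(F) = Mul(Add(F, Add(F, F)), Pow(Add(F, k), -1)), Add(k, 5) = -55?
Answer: Rational(4201167743, 835227) ≈ 5030.0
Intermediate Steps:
k = -60 (k = Add(-5, -55) = -60)
Function('l')(F) = Mul(3, F, Pow(Add(-60, F), -1)) (Function('l')(F) = Mul(Add(F, Add(F, F)), Pow(Add(F, -60), -1)) = Mul(Add(F, Mul(2, F)), Pow(Add(-60, F), -1)) = Mul(Mul(3, F), Pow(Add(-60, F), -1)) = Mul(3, F, Pow(Add(-60, F), -1)))
Add(Mul(11763, Pow(Function('l')(-212), -1)), Mul(35259, Pow(-47277, -1))) = Add(Mul(11763, Pow(Mul(3, -212, Pow(Add(-60, -212), -1)), -1)), Mul(35259, Pow(-47277, -1))) = Add(Mul(11763, Pow(Mul(3, -212, Pow(-272, -1)), -1)), Mul(35259, Rational(-1, 47277))) = Add(Mul(11763, Pow(Mul(3, -212, Rational(-1, 272)), -1)), Rational(-11753, 15759)) = Add(Mul(11763, Pow(Rational(159, 68), -1)), Rational(-11753, 15759)) = Add(Mul(11763, Rational(68, 159)), Rational(-11753, 15759)) = Add(Rational(266628, 53), Rational(-11753, 15759)) = Rational(4201167743, 835227)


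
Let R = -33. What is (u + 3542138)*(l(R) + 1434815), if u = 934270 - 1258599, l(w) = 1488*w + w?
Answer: 4458847139502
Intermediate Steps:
l(w) = 1489*w
u = -324329
(u + 3542138)*(l(R) + 1434815) = (-324329 + 3542138)*(1489*(-33) + 1434815) = 3217809*(-49137 + 1434815) = 3217809*1385678 = 4458847139502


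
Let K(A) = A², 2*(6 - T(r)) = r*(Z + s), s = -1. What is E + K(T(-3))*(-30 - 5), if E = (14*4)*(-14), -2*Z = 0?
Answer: -5971/4 ≈ -1492.8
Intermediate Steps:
Z = 0 (Z = -½*0 = 0)
T(r) = 6 + r/2 (T(r) = 6 - r*(0 - 1)/2 = 6 - r*(-1)/2 = 6 - (-1)*r/2 = 6 + r/2)
E = -784 (E = 56*(-14) = -784)
E + K(T(-3))*(-30 - 5) = -784 + (6 + (½)*(-3))²*(-30 - 5) = -784 + (6 - 3/2)²*(-35) = -784 + (9/2)²*(-35) = -784 + (81/4)*(-35) = -784 - 2835/4 = -5971/4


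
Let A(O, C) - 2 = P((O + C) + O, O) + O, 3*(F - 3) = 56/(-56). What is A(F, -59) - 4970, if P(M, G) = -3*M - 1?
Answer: -14416/3 ≈ -4805.3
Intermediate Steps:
P(M, G) = -1 - 3*M
F = 8/3 (F = 3 + (56/(-56))/3 = 3 + (56*(-1/56))/3 = 3 + (⅓)*(-1) = 3 - ⅓ = 8/3 ≈ 2.6667)
A(O, C) = 1 - 5*O - 3*C (A(O, C) = 2 + ((-1 - 3*((O + C) + O)) + O) = 2 + ((-1 - 3*((C + O) + O)) + O) = 2 + ((-1 - 3*(C + 2*O)) + O) = 2 + ((-1 + (-6*O - 3*C)) + O) = 2 + ((-1 - 6*O - 3*C) + O) = 2 + (-1 - 5*O - 3*C) = 1 - 5*O - 3*C)
A(F, -59) - 4970 = (1 - 5*8/3 - 3*(-59)) - 4970 = (1 - 40/3 + 177) - 4970 = 494/3 - 4970 = -14416/3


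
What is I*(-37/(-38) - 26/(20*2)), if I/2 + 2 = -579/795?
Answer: -88929/50350 ≈ -1.7662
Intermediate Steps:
I = -1446/265 (I = -4 + 2*(-579/795) = -4 + 2*(-579*1/795) = -4 + 2*(-193/265) = -4 - 386/265 = -1446/265 ≈ -5.4566)
I*(-37/(-38) - 26/(20*2)) = -1446*(-37/(-38) - 26/(20*2))/265 = -1446*(-37*(-1/38) - 26/40)/265 = -1446*(37/38 - 26*1/40)/265 = -1446*(37/38 - 13/20)/265 = -1446/265*123/380 = -88929/50350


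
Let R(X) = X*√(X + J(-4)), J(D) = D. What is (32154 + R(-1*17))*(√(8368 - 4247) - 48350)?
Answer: -(32154 - 17*I*√21)*(48350 - √4121) ≈ -1.5526e+9 + 3.7616e+6*I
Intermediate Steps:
R(X) = X*√(-4 + X) (R(X) = X*√(X - 4) = X*√(-4 + X))
(32154 + R(-1*17))*(√(8368 - 4247) - 48350) = (32154 + (-1*17)*√(-4 - 1*17))*(√(8368 - 4247) - 48350) = (32154 - 17*√(-4 - 17))*(√4121 - 48350) = (32154 - 17*I*√21)*(-48350 + √4121) = (-48350 + √4121)*(32154 - 17*I*√21)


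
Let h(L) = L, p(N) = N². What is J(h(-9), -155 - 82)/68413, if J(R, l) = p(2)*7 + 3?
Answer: 31/68413 ≈ 0.00045313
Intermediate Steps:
J(R, l) = 31 (J(R, l) = 2²*7 + 3 = 4*7 + 3 = 28 + 3 = 31)
J(h(-9), -155 - 82)/68413 = 31/68413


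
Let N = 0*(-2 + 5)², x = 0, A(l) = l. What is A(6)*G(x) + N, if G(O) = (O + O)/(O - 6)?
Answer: 0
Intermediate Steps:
N = 0 (N = 0*3² = 0*9 = 0)
G(O) = 2*O/(-6 + O) (G(O) = (2*O)/(-6 + O) = 2*O/(-6 + O))
A(6)*G(x) + N = 6*(2*0/(-6 + 0)) + 0 = 6*(2*0/(-6)) + 0 = 6*(2*0*(-⅙)) + 0 = 6*0 + 0 = 0 + 0 = 0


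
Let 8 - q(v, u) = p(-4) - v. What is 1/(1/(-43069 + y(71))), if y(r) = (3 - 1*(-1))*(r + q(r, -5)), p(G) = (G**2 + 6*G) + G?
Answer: -42421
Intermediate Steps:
p(G) = G**2 + 7*G
q(v, u) = 20 + v (q(v, u) = 8 - (-4*(7 - 4) - v) = 8 - (-4*3 - v) = 8 - (-12 - v) = 8 + (12 + v) = 20 + v)
y(r) = 80 + 8*r (y(r) = (3 - 1*(-1))*(r + (20 + r)) = (3 + 1)*(20 + 2*r) = 4*(20 + 2*r) = 80 + 8*r)
1/(1/(-43069 + y(71))) = 1/(1/(-43069 + (80 + 8*71))) = 1/(1/(-43069 + (80 + 568))) = 1/(1/(-43069 + 648)) = 1/(1/(-42421)) = 1/(-1/42421) = -42421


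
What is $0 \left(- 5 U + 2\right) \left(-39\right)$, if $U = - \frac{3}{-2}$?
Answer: $0$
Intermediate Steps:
$U = \frac{3}{2}$ ($U = \left(-3\right) \left(- \frac{1}{2}\right) = \frac{3}{2} \approx 1.5$)
$0 \left(- 5 U + 2\right) \left(-39\right) = 0 \left(\left(-5\right) \frac{3}{2} + 2\right) \left(-39\right) = 0 \left(- \frac{15}{2} + 2\right) \left(-39\right) = 0 \left(- \frac{11}{2}\right) \left(-39\right) = 0 \left(-39\right) = 0$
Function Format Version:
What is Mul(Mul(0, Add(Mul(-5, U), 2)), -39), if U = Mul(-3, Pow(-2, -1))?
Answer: 0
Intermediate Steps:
U = Rational(3, 2) (U = Mul(-3, Rational(-1, 2)) = Rational(3, 2) ≈ 1.5000)
Mul(Mul(0, Add(Mul(-5, U), 2)), -39) = Mul(Mul(0, Add(Mul(-5, Rational(3, 2)), 2)), -39) = Mul(Mul(0, Add(Rational(-15, 2), 2)), -39) = Mul(Mul(0, Rational(-11, 2)), -39) = Mul(0, -39) = 0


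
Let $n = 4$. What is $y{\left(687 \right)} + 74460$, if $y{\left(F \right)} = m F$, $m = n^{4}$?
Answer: $250332$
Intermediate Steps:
$m = 256$ ($m = 4^{4} = 256$)
$y{\left(F \right)} = 256 F$
$y{\left(687 \right)} + 74460 = 256 \cdot 687 + 74460 = 175872 + 74460 = 250332$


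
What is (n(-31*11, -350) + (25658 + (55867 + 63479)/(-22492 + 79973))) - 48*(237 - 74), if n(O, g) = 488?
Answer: 1053286228/57481 ≈ 18324.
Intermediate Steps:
(n(-31*11, -350) + (25658 + (55867 + 63479)/(-22492 + 79973))) - 48*(237 - 74) = (488 + (25658 + (55867 + 63479)/(-22492 + 79973))) - 48*(237 - 74) = (488 + (25658 + 119346/57481)) - 48*163 = (488 + (25658 + 119346*(1/57481))) - 7824 = (488 + (25658 + 119346/57481)) - 7824 = (488 + 1474966844/57481) - 7824 = 1503017572/57481 - 7824 = 1053286228/57481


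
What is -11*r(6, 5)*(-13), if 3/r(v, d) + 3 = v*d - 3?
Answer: 143/8 ≈ 17.875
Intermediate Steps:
r(v, d) = 3/(-6 + d*v) (r(v, d) = 3/(-3 + (v*d - 3)) = 3/(-3 + (d*v - 3)) = 3/(-3 + (-3 + d*v)) = 3/(-6 + d*v))
-11*r(6, 5)*(-13) = -33/(-6 + 5*6)*(-13) = -33/(-6 + 30)*(-13) = -33/24*(-13) = -11*⅛*(-13) = -11/8*(-13) = 143/8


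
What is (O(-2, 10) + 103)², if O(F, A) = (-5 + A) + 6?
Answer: 12996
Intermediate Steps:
O(F, A) = 1 + A
(O(-2, 10) + 103)² = ((1 + 10) + 103)² = (11 + 103)² = 114² = 12996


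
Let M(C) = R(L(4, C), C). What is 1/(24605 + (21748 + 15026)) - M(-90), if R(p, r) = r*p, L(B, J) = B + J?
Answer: -475073459/61379 ≈ -7740.0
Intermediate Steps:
R(p, r) = p*r
M(C) = C*(4 + C) (M(C) = (4 + C)*C = C*(4 + C))
1/(24605 + (21748 + 15026)) - M(-90) = 1/(24605 + (21748 + 15026)) - (-90)*(4 - 90) = 1/(24605 + 36774) - (-90)*(-86) = 1/61379 - 1*7740 = 1/61379 - 7740 = -475073459/61379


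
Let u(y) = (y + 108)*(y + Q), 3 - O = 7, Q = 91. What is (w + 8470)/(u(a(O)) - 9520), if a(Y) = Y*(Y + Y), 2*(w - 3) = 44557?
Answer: 61503/15400 ≈ 3.9937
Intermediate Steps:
w = 44563/2 (w = 3 + (½)*44557 = 3 + 44557/2 = 44563/2 ≈ 22282.)
O = -4 (O = 3 - 1*7 = 3 - 7 = -4)
a(Y) = 2*Y² (a(Y) = Y*(2*Y) = 2*Y²)
u(y) = (91 + y)*(108 + y) (u(y) = (y + 108)*(y + 91) = (108 + y)*(91 + y) = (91 + y)*(108 + y))
(w + 8470)/(u(a(O)) - 9520) = (44563/2 + 8470)/((9828 + (2*(-4)²)² + 199*(2*(-4)²)) - 9520) = 61503/(2*((9828 + (2*16)² + 199*(2*16)) - 9520)) = 61503/(2*((9828 + 32² + 199*32) - 9520)) = 61503/(2*((9828 + 1024 + 6368) - 9520)) = 61503/(2*(17220 - 9520)) = (61503/2)/7700 = (61503/2)*(1/7700) = 61503/15400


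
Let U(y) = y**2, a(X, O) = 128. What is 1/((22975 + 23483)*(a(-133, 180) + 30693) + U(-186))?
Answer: 1/1431916614 ≈ 6.9836e-10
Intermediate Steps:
1/((22975 + 23483)*(a(-133, 180) + 30693) + U(-186)) = 1/((22975 + 23483)*(128 + 30693) + (-186)**2) = 1/(46458*30821 + 34596) = 1/(1431882018 + 34596) = 1/1431916614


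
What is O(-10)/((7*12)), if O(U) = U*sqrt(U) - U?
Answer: 5/42 - 5*I*sqrt(10)/42 ≈ 0.11905 - 0.37646*I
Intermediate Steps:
O(U) = U**(3/2) - U
O(-10)/((7*12)) = ((-10)**(3/2) - 1*(-10))/((7*12)) = (-10*I*sqrt(10) + 10)/84 = (10 - 10*I*sqrt(10))*(1/84) = 5/42 - 5*I*sqrt(10)/42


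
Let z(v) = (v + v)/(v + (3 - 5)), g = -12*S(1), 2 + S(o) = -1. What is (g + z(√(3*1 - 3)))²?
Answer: 1296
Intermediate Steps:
S(o) = -3 (S(o) = -2 - 1 = -3)
g = 36 (g = -12*(-3) = 36)
z(v) = 2*v/(-2 + v) (z(v) = (2*v)/(v - 2) = (2*v)/(-2 + v) = 2*v/(-2 + v))
(g + z(√(3*1 - 3)))² = (36 + 2*√(3*1 - 3)/(-2 + √(3*1 - 3)))² = (36 + 2*√(3 - 3)/(-2 + √(3 - 3)))² = (36 + 2*√0/(-2 + √0))² = (36 + 2*0/(-2 + 0))² = (36 + 2*0/(-2))² = (36 + 2*0*(-½))² = (36 + 0)² = 36² = 1296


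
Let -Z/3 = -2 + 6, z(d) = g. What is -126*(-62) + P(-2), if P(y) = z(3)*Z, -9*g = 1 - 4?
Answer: 7808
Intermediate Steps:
g = 1/3 (g = -(1 - 4)/9 = -1/9*(-3) = 1/3 ≈ 0.33333)
z(d) = 1/3
Z = -12 (Z = -3*(-2 + 6) = -3*4 = -12)
P(y) = -4 (P(y) = (1/3)*(-12) = -4)
-126*(-62) + P(-2) = -126*(-62) - 4 = 7812 - 4 = 7808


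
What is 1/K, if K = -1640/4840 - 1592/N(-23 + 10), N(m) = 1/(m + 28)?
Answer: -121/2889521 ≈ -4.1875e-5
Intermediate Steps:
N(m) = 1/(28 + m)
K = -2889521/121 (K = -1640/4840 - 1592/(1/(28 + (-23 + 10))) = -1640*1/4840 - 1592/(1/(28 - 13)) = -41/121 - 1592/(1/15) = -41/121 - 1592/1/15 = -41/121 - 1592*15 = -41/121 - 23880 = -2889521/121 ≈ -23880.)
1/K = 1/(-2889521/121) = -121/2889521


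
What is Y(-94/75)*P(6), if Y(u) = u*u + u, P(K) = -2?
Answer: -3572/5625 ≈ -0.63502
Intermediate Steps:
Y(u) = u + u**2 (Y(u) = u**2 + u = u + u**2)
Y(-94/75)*P(6) = ((-94/75)*(1 - 94/75))*(-2) = ((-94*1/75)*(1 - 94*1/75))*(-2) = -94*(1 - 94/75)/75*(-2) = -94/75*(-19/75)*(-2) = (1786/5625)*(-2) = -3572/5625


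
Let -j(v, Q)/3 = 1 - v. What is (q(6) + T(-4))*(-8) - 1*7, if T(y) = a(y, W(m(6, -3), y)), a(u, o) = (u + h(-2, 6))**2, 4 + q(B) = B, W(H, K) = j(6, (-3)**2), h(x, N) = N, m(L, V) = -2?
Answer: -55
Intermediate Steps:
j(v, Q) = -3 + 3*v (j(v, Q) = -3*(1 - v) = -3 + 3*v)
W(H, K) = 15 (W(H, K) = -3 + 3*6 = -3 + 18 = 15)
q(B) = -4 + B
a(u, o) = (6 + u)**2 (a(u, o) = (u + 6)**2 = (6 + u)**2)
T(y) = (6 + y)**2
(q(6) + T(-4))*(-8) - 1*7 = ((-4 + 6) + (6 - 4)**2)*(-8) - 1*7 = (2 + 2**2)*(-8) - 7 = (2 + 4)*(-8) - 7 = 6*(-8) - 7 = -48 - 7 = -55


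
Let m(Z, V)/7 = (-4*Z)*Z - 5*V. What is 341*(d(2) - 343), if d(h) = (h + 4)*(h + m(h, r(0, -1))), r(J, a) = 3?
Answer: -556853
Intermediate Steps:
m(Z, V) = -35*V - 28*Z² (m(Z, V) = 7*((-4*Z)*Z - 5*V) = 7*(-4*Z² - 5*V) = 7*(-5*V - 4*Z²) = -35*V - 28*Z²)
d(h) = (4 + h)*(-105 + h - 28*h²) (d(h) = (h + 4)*(h + (-35*3 - 28*h²)) = (4 + h)*(h + (-105 - 28*h²)) = (4 + h)*(-105 + h - 28*h²))
341*(d(2) - 343) = 341*((-420 - 111*2² - 101*2 - 28*2³) - 343) = 341*((-420 - 111*4 - 202 - 28*8) - 343) = 341*((-420 - 444 - 202 - 224) - 343) = 341*(-1290 - 343) = 341*(-1633) = -556853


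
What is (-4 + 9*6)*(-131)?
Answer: -6550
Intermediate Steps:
(-4 + 9*6)*(-131) = (-4 + 54)*(-131) = 50*(-131) = -6550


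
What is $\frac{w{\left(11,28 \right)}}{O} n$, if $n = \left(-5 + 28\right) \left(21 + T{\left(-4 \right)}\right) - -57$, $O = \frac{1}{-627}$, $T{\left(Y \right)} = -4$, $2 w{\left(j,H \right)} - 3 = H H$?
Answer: $-110532576$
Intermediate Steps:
$w{\left(j,H \right)} = \frac{3}{2} + \frac{H^{2}}{2}$ ($w{\left(j,H \right)} = \frac{3}{2} + \frac{H H}{2} = \frac{3}{2} + \frac{H^{2}}{2}$)
$O = - \frac{1}{627} \approx -0.0015949$
$n = 448$ ($n = \left(-5 + 28\right) \left(21 - 4\right) - -57 = 23 \cdot 17 + 57 = 391 + 57 = 448$)
$\frac{w{\left(11,28 \right)}}{O} n = \frac{\frac{3}{2} + \frac{28^{2}}{2}}{- \frac{1}{627}} \cdot 448 = \left(\frac{3}{2} + \frac{1}{2} \cdot 784\right) \left(-627\right) 448 = \left(\frac{3}{2} + 392\right) \left(-627\right) 448 = \frac{787}{2} \left(-627\right) 448 = \left(- \frac{493449}{2}\right) 448 = -110532576$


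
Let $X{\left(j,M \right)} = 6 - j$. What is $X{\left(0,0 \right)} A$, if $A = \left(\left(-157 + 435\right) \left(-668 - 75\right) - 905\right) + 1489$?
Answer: $-1235820$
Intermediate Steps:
$A = -205970$ ($A = \left(278 \left(-743\right) - 905\right) + 1489 = \left(-206554 - 905\right) + 1489 = -207459 + 1489 = -205970$)
$X{\left(0,0 \right)} A = \left(6 - 0\right) \left(-205970\right) = \left(6 + 0\right) \left(-205970\right) = 6 \left(-205970\right) = -1235820$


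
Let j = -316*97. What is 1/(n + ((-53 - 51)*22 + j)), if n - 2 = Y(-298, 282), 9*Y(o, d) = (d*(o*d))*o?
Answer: 1/784639206 ≈ 1.2745e-9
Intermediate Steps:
j = -30652
Y(o, d) = d**2*o**2/9 (Y(o, d) = ((d*(o*d))*o)/9 = ((d*(d*o))*o)/9 = ((o*d**2)*o)/9 = (d**2*o**2)/9 = d**2*o**2/9)
n = 784672146 (n = 2 + (1/9)*282**2*(-298)**2 = 2 + (1/9)*79524*88804 = 2 + 784672144 = 784672146)
1/(n + ((-53 - 51)*22 + j)) = 1/(784672146 + ((-53 - 51)*22 - 30652)) = 1/(784672146 + (-104*22 - 30652)) = 1/(784672146 + (-2288 - 30652)) = 1/(784672146 - 32940) = 1/784639206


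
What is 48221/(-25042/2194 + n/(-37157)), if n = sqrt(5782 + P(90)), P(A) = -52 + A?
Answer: -914456687947435594373/216450853156542829 + 4312410608598146*sqrt(1455)/216450853156542829 ≈ -4224.0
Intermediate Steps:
n = 2*sqrt(1455) (n = sqrt(5782 + (-52 + 90)) = sqrt(5782 + 38) = sqrt(5820) = 2*sqrt(1455) ≈ 76.289)
48221/(-25042/2194 + n/(-37157)) = 48221/(-25042/2194 + (2*sqrt(1455))/(-37157)) = 48221/(-25042*1/2194 + (2*sqrt(1455))*(-1/37157)) = 48221/(-12521/1097 - 2*sqrt(1455)/37157)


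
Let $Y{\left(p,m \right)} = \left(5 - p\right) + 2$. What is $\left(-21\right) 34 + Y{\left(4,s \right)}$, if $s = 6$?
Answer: $-711$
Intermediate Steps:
$Y{\left(p,m \right)} = 7 - p$
$\left(-21\right) 34 + Y{\left(4,s \right)} = \left(-21\right) 34 + \left(7 - 4\right) = -714 + \left(7 - 4\right) = -714 + 3 = -711$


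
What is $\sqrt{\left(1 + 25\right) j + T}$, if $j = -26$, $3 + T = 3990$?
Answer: $\sqrt{3311} \approx 57.541$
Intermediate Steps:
$T = 3987$ ($T = -3 + 3990 = 3987$)
$\sqrt{\left(1 + 25\right) j + T} = \sqrt{\left(1 + 25\right) \left(-26\right) + 3987} = \sqrt{26 \left(-26\right) + 3987} = \sqrt{-676 + 3987} = \sqrt{3311}$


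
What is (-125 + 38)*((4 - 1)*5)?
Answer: -1305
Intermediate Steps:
(-125 + 38)*((4 - 1)*5) = -261*5 = -87*15 = -1305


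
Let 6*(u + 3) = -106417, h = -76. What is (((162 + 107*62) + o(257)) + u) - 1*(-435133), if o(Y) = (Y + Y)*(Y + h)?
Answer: 3103343/6 ≈ 5.1722e+5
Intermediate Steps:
u = -106435/6 (u = -3 + (1/6)*(-106417) = -3 - 106417/6 = -106435/6 ≈ -17739.)
o(Y) = 2*Y*(-76 + Y) (o(Y) = (Y + Y)*(Y - 76) = (2*Y)*(-76 + Y) = 2*Y*(-76 + Y))
(((162 + 107*62) + o(257)) + u) - 1*(-435133) = (((162 + 107*62) + 2*257*(-76 + 257)) - 106435/6) - 1*(-435133) = (((162 + 6634) + 2*257*181) - 106435/6) + 435133 = ((6796 + 93034) - 106435/6) + 435133 = (99830 - 106435/6) + 435133 = 492545/6 + 435133 = 3103343/6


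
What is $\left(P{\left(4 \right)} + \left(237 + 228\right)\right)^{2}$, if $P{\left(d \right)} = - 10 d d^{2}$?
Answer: $30625$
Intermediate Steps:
$P{\left(d \right)} = - 10 d^{3}$
$\left(P{\left(4 \right)} + \left(237 + 228\right)\right)^{2} = \left(- 10 \cdot 4^{3} + \left(237 + 228\right)\right)^{2} = \left(\left(-10\right) 64 + 465\right)^{2} = \left(-640 + 465\right)^{2} = \left(-175\right)^{2} = 30625$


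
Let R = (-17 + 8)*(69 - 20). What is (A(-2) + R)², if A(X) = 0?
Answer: 194481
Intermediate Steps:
R = -441 (R = -9*49 = -441)
(A(-2) + R)² = (0 - 441)² = (-441)² = 194481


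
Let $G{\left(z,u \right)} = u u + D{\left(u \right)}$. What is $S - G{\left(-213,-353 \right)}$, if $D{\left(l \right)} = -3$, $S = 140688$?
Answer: $16082$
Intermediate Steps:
$G{\left(z,u \right)} = -3 + u^{2}$ ($G{\left(z,u \right)} = u u - 3 = u^{2} - 3 = -3 + u^{2}$)
$S - G{\left(-213,-353 \right)} = 140688 - \left(-3 + \left(-353\right)^{2}\right) = 140688 - \left(-3 + 124609\right) = 140688 - 124606 = 16082$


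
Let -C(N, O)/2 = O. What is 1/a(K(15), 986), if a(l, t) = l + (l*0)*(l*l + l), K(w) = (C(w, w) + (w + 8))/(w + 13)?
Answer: -4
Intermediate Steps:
C(N, O) = -2*O
K(w) = (8 - w)/(13 + w) (K(w) = (-2*w + (w + 8))/(w + 13) = (-2*w + (8 + w))/(13 + w) = (8 - w)/(13 + w))
a(l, t) = l (a(l, t) = l + 0*(l**2 + l) = l + 0*(l + l**2) = l + 0 = l)
1/a(K(15), 986) = 1/((8 - 1*15)/(13 + 15)) = 1/((8 - 15)/28) = 1/((1/28)*(-7)) = 1/(-1/4) = -4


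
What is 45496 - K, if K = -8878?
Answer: 54374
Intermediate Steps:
45496 - K = 45496 - 1*(-8878) = 45496 + 8878 = 54374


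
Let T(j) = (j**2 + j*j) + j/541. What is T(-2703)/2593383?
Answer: 2635105145/467673401 ≈ 5.6345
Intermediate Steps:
T(j) = 2*j**2 + j/541 (T(j) = (j**2 + j**2) + j*(1/541) = 2*j**2 + j/541)
T(-2703)/2593383 = ((1/541)*(-2703)*(1 + 1082*(-2703)))/2593383 = ((1/541)*(-2703)*(1 - 2924646))*(1/2593383) = ((1/541)*(-2703)*(-2924645))*(1/2593383) = (7905315435/541)*(1/2593383) = 2635105145/467673401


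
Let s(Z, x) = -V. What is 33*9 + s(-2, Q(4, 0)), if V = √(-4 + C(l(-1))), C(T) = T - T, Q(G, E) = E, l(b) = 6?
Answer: 297 - 2*I ≈ 297.0 - 2.0*I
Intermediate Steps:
C(T) = 0
V = 2*I (V = √(-4 + 0) = √(-4) = 2*I ≈ 2.0*I)
s(Z, x) = -2*I
33*9 + s(-2, Q(4, 0)) = 33*9 - 2*I = 297 - 2*I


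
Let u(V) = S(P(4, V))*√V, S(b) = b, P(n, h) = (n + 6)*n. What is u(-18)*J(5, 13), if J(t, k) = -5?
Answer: -600*I*√2 ≈ -848.53*I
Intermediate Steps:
P(n, h) = n*(6 + n) (P(n, h) = (6 + n)*n = n*(6 + n))
u(V) = 40*√V (u(V) = (4*(6 + 4))*√V = (4*10)*√V = 40*√V)
u(-18)*J(5, 13) = (40*√(-18))*(-5) = (40*(3*I*√2))*(-5) = (120*I*√2)*(-5) = -600*I*√2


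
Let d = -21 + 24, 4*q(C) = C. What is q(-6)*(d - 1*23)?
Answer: 30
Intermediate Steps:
q(C) = C/4
d = 3
q(-6)*(d - 1*23) = ((¼)*(-6))*(3 - 1*23) = -3*(3 - 23)/2 = -3/2*(-20) = 30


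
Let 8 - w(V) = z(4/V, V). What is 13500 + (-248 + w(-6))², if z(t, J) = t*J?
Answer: 73036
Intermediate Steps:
z(t, J) = J*t
w(V) = 4 (w(V) = 8 - V*4/V = 8 - 1*4 = 8 - 4 = 4)
13500 + (-248 + w(-6))² = 13500 + (-248 + 4)² = 13500 + (-244)² = 13500 + 59536 = 73036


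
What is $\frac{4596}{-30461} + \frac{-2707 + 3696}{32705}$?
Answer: $- \frac{120186251}{996227005} \approx -0.12064$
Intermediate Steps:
$\frac{4596}{-30461} + \frac{-2707 + 3696}{32705} = 4596 \left(- \frac{1}{30461}\right) + 989 \cdot \frac{1}{32705} = - \frac{4596}{30461} + \frac{989}{32705} = - \frac{120186251}{996227005}$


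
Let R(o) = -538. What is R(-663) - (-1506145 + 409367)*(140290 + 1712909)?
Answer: 2032547892284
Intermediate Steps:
R(-663) - (-1506145 + 409367)*(140290 + 1712909) = -538 - (-1506145 + 409367)*(140290 + 1712909) = -538 - (-1096778)*1853199 = -538 - 1*(-2032547892822) = -538 + 2032547892822 = 2032547892284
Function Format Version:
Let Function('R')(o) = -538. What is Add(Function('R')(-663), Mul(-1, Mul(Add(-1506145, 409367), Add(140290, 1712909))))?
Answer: 2032547892284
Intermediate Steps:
Add(Function('R')(-663), Mul(-1, Mul(Add(-1506145, 409367), Add(140290, 1712909)))) = Add(-538, Mul(-1, Mul(Add(-1506145, 409367), Add(140290, 1712909)))) = Add(-538, Mul(-1, Mul(-1096778, 1853199))) = Add(-538, Mul(-1, -2032547892822)) = Add(-538, 2032547892822) = 2032547892284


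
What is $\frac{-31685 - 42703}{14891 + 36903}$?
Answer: $- \frac{37194}{25897} \approx -1.4362$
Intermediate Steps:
$\frac{-31685 - 42703}{14891 + 36903} = - \frac{74388}{51794} = \left(-74388\right) \frac{1}{51794} = - \frac{37194}{25897}$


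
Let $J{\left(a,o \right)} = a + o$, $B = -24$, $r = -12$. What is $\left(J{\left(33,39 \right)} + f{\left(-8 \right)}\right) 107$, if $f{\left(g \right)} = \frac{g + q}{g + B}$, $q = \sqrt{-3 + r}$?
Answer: $\frac{30923}{4} - \frac{107 i \sqrt{15}}{32} \approx 7730.8 - 12.95 i$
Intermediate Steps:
$q = i \sqrt{15}$ ($q = \sqrt{-3 - 12} = \sqrt{-15} = i \sqrt{15} \approx 3.873 i$)
$f{\left(g \right)} = \frac{g + i \sqrt{15}}{-24 + g}$ ($f{\left(g \right)} = \frac{g + i \sqrt{15}}{g - 24} = \frac{g + i \sqrt{15}}{-24 + g}$)
$\left(J{\left(33,39 \right)} + f{\left(-8 \right)}\right) 107 = \left(\left(33 + 39\right) + \frac{-8 + i \sqrt{15}}{-24 - 8}\right) 107 = \left(72 + \frac{-8 + i \sqrt{15}}{-32}\right) 107 = \left(72 - \frac{-8 + i \sqrt{15}}{32}\right) 107 = \left(72 + \left(\frac{1}{4} - \frac{i \sqrt{15}}{32}\right)\right) 107 = \left(\frac{289}{4} - \frac{i \sqrt{15}}{32}\right) 107 = \frac{30923}{4} - \frac{107 i \sqrt{15}}{32}$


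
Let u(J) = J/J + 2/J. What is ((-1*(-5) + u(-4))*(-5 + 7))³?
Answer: 1331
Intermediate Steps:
u(J) = 1 + 2/J
((-1*(-5) + u(-4))*(-5 + 7))³ = ((-1*(-5) + (2 - 4)/(-4))*(-5 + 7))³ = ((5 - ¼*(-2))*2)³ = ((5 + ½)*2)³ = ((11/2)*2)³ = 11³ = 1331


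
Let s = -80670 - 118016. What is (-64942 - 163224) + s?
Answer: -426852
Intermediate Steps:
s = -198686
(-64942 - 163224) + s = (-64942 - 163224) - 198686 = -228166 - 198686 = -426852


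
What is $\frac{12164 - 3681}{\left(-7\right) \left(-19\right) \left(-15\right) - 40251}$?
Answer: $- \frac{8483}{42246} \approx -0.2008$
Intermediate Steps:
$\frac{12164 - 3681}{\left(-7\right) \left(-19\right) \left(-15\right) - 40251} = \frac{8483}{133 \left(-15\right) - 40251} = \frac{8483}{-1995 - 40251} = \frac{8483}{-42246} = 8483 \left(- \frac{1}{42246}\right) = - \frac{8483}{42246}$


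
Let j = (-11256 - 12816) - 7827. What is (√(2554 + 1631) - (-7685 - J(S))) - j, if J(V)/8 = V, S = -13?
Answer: 39480 + 3*√465 ≈ 39545.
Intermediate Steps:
J(V) = 8*V
j = -31899 (j = -24072 - 7827 = -31899)
(√(2554 + 1631) - (-7685 - J(S))) - j = (√(2554 + 1631) - (-7685 - 8*(-13))) - 1*(-31899) = (√4185 - (-7685 - 1*(-104))) + 31899 = (3*√465 - (-7685 + 104)) + 31899 = (3*√465 - 1*(-7581)) + 31899 = (3*√465 + 7581) + 31899 = (7581 + 3*√465) + 31899 = 39480 + 3*√465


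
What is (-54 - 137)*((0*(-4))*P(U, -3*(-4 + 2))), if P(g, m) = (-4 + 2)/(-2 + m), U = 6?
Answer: 0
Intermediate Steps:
P(g, m) = -2/(-2 + m)
(-54 - 137)*((0*(-4))*P(U, -3*(-4 + 2))) = (-54 - 137)*((0*(-4))*(-2/(-2 - 3*(-4 + 2)))) = -0*(-2/(-2 - 3*(-2))) = -0*(-2/(-2 + 6)) = -0*(-2/4) = -0*(-2*¼) = -0*(-1)/2 = -191*0 = 0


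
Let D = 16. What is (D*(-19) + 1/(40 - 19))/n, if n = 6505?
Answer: -6383/136605 ≈ -0.046726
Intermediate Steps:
(D*(-19) + 1/(40 - 19))/n = (16*(-19) + 1/(40 - 19))/6505 = (-304 + 1/21)*(1/6505) = -6383/21*1/6505 = -6383/136605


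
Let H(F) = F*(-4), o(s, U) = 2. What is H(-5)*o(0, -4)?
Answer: 40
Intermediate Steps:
H(F) = -4*F
H(-5)*o(0, -4) = -4*(-5)*2 = 20*2 = 40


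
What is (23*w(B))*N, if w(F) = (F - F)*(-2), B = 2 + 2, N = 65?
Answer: 0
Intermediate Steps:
B = 4
w(F) = 0 (w(F) = 0*(-2) = 0)
(23*w(B))*N = (23*0)*65 = 0*65 = 0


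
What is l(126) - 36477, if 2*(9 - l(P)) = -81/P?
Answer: -1021095/28 ≈ -36468.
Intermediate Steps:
l(P) = 9 + 81/(2*P) (l(P) = 9 - (-81)/(2*P) = 9 + 81/(2*P))
l(126) - 36477 = (9 + (81/2)/126) - 36477 = (9 + (81/2)*(1/126)) - 36477 = (9 + 9/28) - 36477 = 261/28 - 36477 = -1021095/28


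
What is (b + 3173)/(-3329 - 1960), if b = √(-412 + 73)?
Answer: -3173/5289 - I*√339/5289 ≈ -0.59992 - 0.0034812*I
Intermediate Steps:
b = I*√339 (b = √(-339) = I*√339 ≈ 18.412*I)
(b + 3173)/(-3329 - 1960) = (I*√339 + 3173)/(-3329 - 1960) = (3173 + I*√339)/(-5289) = (3173 + I*√339)*(-1/5289) = -3173/5289 - I*√339/5289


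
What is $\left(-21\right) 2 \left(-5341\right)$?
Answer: $224322$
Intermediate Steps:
$\left(-21\right) 2 \left(-5341\right) = \left(-42\right) \left(-5341\right) = 224322$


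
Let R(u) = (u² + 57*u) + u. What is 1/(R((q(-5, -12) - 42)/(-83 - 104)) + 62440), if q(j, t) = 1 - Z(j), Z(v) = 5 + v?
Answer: 34969/2183910727 ≈ 1.6012e-5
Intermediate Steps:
q(j, t) = -4 - j (q(j, t) = 1 - (5 + j) = 1 + (-5 - j) = -4 - j)
R(u) = u² + 58*u
1/(R((q(-5, -12) - 42)/(-83 - 104)) + 62440) = 1/((((-4 - 1*(-5)) - 42)/(-83 - 104))*(58 + ((-4 - 1*(-5)) - 42)/(-83 - 104)) + 62440) = 1/((((-4 + 5) - 42)/(-187))*(58 + ((-4 + 5) - 42)/(-187)) + 62440) = 1/(((1 - 42)*(-1/187))*(58 + (1 - 42)*(-1/187)) + 62440) = 1/((-41*(-1/187))*(58 - 41*(-1/187)) + 62440) = 1/(41*(58 + 41/187)/187 + 62440) = 1/((41/187)*(10887/187) + 62440) = 1/(446367/34969 + 62440) = 1/(2183910727/34969) = 34969/2183910727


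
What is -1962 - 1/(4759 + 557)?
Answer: -10429993/5316 ≈ -1962.0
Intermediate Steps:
-1962 - 1/(4759 + 557) = -1962 - 1/5316 = -10429993/5316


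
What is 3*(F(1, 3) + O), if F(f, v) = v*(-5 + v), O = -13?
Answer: -57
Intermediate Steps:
3*(F(1, 3) + O) = 3*(3*(-5 + 3) - 13) = 3*(3*(-2) - 13) = 3*(-6 - 13) = 3*(-19) = -57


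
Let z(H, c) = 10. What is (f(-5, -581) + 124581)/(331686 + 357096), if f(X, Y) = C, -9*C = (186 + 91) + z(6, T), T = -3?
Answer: 560471/3099519 ≈ 0.18083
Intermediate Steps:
C = -287/9 (C = -((186 + 91) + 10)/9 = -(277 + 10)/9 = -⅑*287 = -287/9 ≈ -31.889)
f(X, Y) = -287/9
(f(-5, -581) + 124581)/(331686 + 357096) = (-287/9 + 124581)/(331686 + 357096) = (1120942/9)/688782 = (1120942/9)*(1/688782) = 560471/3099519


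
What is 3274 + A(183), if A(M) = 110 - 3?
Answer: 3381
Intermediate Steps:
A(M) = 107
3274 + A(183) = 3274 + 107 = 3381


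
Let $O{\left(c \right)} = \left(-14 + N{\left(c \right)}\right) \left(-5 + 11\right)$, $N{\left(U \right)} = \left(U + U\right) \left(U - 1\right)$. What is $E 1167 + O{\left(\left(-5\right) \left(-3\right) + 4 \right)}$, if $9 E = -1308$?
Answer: $-165584$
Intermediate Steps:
$N{\left(U \right)} = 2 U \left(-1 + U\right)$
$E = - \frac{436}{3}$ ($E = \frac{1}{9} \left(-1308\right) = - \frac{436}{3} \approx -145.33$)
$O{\left(c \right)} = -84 + 12 c \left(-1 + c\right)$ ($O{\left(c \right)} = \left(-14 + 2 c \left(-1 + c\right)\right) \left(-5 + 11\right) = \left(-14 + 2 c \left(-1 + c\right)\right) 6 = -84 + 12 c \left(-1 + c\right)$)
$E 1167 + O{\left(\left(-5\right) \left(-3\right) + 4 \right)} = \left(- \frac{436}{3}\right) 1167 - \left(84 - 12 \left(\left(-5\right) \left(-3\right) + 4\right) \left(-1 + \left(\left(-5\right) \left(-3\right) + 4\right)\right)\right) = -169604 - \left(84 - 12 \left(15 + 4\right) \left(-1 + \left(15 + 4\right)\right)\right) = -169604 - \left(84 - 228 \left(-1 + 19\right)\right) = -169604 - \left(84 - 4104\right) = -169604 + \left(-84 + 4104\right) = -169604 + 4020 = -165584$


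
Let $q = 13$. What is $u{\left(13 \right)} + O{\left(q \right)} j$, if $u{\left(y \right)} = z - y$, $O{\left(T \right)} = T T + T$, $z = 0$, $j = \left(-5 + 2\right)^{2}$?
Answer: $1625$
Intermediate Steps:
$j = 9$ ($j = \left(-3\right)^{2} = 9$)
$O{\left(T \right)} = T + T^{2}$ ($O{\left(T \right)} = T^{2} + T = T + T^{2}$)
$u{\left(y \right)} = - y$ ($u{\left(y \right)} = 0 - y = - y$)
$u{\left(13 \right)} + O{\left(q \right)} j = \left(-1\right) 13 + 13 \left(1 + 13\right) 9 = -13 + 13 \cdot 14 \cdot 9 = -13 + 182 \cdot 9 = -13 + 1638 = 1625$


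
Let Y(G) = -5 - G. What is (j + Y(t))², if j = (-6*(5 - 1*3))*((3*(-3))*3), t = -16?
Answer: 112225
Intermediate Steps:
j = 324 (j = (-6*(5 - 3))*(-9*3) = -6*2*(-27) = -12*(-27) = 324)
(j + Y(t))² = (324 + (-5 - 1*(-16)))² = (324 + (-5 + 16))² = (324 + 11)² = 335² = 112225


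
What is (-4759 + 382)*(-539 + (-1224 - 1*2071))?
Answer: 16781418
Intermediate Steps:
(-4759 + 382)*(-539 + (-1224 - 1*2071)) = -4377*(-539 + (-1224 - 2071)) = -4377*(-539 - 3295) = -4377*(-3834) = 16781418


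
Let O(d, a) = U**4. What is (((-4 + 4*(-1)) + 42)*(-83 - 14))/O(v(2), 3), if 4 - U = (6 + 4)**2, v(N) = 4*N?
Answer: -1649/42467328 ≈ -3.8830e-5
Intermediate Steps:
U = -96 (U = 4 - (6 + 4)**2 = 4 - 1*10**2 = 4 - 1*100 = 4 - 100 = -96)
O(d, a) = 84934656 (O(d, a) = (-96)**4 = 84934656)
(((-4 + 4*(-1)) + 42)*(-83 - 14))/O(v(2), 3) = (((-4 + 4*(-1)) + 42)*(-83 - 14))/84934656 = (((-4 - 4) + 42)*(-97))*(1/84934656) = ((-8 + 42)*(-97))*(1/84934656) = (34*(-97))*(1/84934656) = -3298*1/84934656 = -1649/42467328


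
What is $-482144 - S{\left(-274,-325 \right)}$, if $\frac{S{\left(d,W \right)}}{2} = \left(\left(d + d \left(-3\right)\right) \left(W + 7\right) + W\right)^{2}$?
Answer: $-60963119986$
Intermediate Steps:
$S{\left(d,W \right)} = 2 \left(W - 2 d \left(7 + W\right)\right)^{2}$ ($S{\left(d,W \right)} = 2 \left(\left(d + d \left(-3\right)\right) \left(W + 7\right) + W\right)^{2} = 2 \left(\left(d - 3 d\right) \left(7 + W\right) + W\right)^{2} = 2 \left(- 2 d \left(7 + W\right) + W\right)^{2} = 2 \left(W - 2 d \left(7 + W\right)\right)^{2}$)
$-482144 - S{\left(-274,-325 \right)} = -482144 - 2 \left(\left(-1\right) \left(-325\right) + 14 \left(-274\right) + 2 \left(-325\right) \left(-274\right)\right)^{2} = -482144 - 2 \left(325 - 3836 + 178100\right)^{2} = -482144 - 2 \cdot 174589^{2} = -482144 - 2 \cdot 30481318921 = -482144 - 60962637842 = -60963119986$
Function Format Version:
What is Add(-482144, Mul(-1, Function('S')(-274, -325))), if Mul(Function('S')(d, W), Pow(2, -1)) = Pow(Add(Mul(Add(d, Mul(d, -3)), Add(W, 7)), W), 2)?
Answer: -60963119986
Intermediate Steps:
Function('S')(d, W) = Mul(2, Pow(Add(W, Mul(-2, d, Add(7, W))), 2)) (Function('S')(d, W) = Mul(2, Pow(Add(Mul(Add(d, Mul(d, -3)), Add(W, 7)), W), 2)) = Mul(2, Pow(Add(Mul(Add(d, Mul(-3, d)), Add(7, W)), W), 2)) = Mul(2, Pow(Add(Mul(Mul(-2, d), Add(7, W)), W), 2)) = Mul(2, Pow(Add(Mul(-2, d, Add(7, W)), W), 2)) = Mul(2, Pow(Add(W, Mul(-2, d, Add(7, W))), 2)))
Add(-482144, Mul(-1, Function('S')(-274, -325))) = Add(-482144, Mul(-1, Mul(2, Pow(Add(Mul(-1, -325), Mul(14, -274), Mul(2, -325, -274)), 2)))) = Add(-482144, Mul(-1, Mul(2, Pow(Add(325, -3836, 178100), 2)))) = Add(-482144, Mul(-1, Mul(2, Pow(174589, 2)))) = Add(-482144, Mul(-1, Mul(2, 30481318921))) = Add(-482144, Mul(-1, 60962637842)) = Add(-482144, -60962637842) = -60963119986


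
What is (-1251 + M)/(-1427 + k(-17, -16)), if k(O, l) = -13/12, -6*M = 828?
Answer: 16668/17137 ≈ 0.97263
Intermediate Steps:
M = -138 (M = -1/6*828 = -138)
k(O, l) = -13/12 (k(O, l) = -13*1/12 = -13/12)
(-1251 + M)/(-1427 + k(-17, -16)) = (-1251 - 138)/(-1427 - 13/12) = -1389/(-17137/12) = -1389*(-12/17137) = 16668/17137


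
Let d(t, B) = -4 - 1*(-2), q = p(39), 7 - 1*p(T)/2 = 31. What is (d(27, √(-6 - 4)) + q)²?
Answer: 2500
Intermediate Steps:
p(T) = -48 (p(T) = 14 - 2*31 = 14 - 62 = -48)
q = -48
d(t, B) = -2 (d(t, B) = -4 + 2 = -2)
(d(27, √(-6 - 4)) + q)² = (-2 - 48)² = (-50)² = 2500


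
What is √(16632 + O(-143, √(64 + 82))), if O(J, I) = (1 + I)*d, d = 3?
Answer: √(16635 + 3*√146) ≈ 129.12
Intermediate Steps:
O(J, I) = 3 + 3*I (O(J, I) = (1 + I)*3 = 3 + 3*I)
√(16632 + O(-143, √(64 + 82))) = √(16632 + (3 + 3*√(64 + 82))) = √(16632 + (3 + 3*√146)) = √(16635 + 3*√146)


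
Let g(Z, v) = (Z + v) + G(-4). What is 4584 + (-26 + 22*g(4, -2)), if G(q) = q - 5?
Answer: 4404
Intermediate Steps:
G(q) = -5 + q
g(Z, v) = -9 + Z + v (g(Z, v) = (Z + v) + (-5 - 4) = (Z + v) - 9 = -9 + Z + v)
4584 + (-26 + 22*g(4, -2)) = 4584 + (-26 + 22*(-9 + 4 - 2)) = 4584 + (-26 + 22*(-7)) = 4584 + (-26 - 154) = 4584 - 180 = 4404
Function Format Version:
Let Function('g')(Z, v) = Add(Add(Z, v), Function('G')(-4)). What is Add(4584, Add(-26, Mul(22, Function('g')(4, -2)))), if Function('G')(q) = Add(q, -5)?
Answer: 4404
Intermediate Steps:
Function('G')(q) = Add(-5, q)
Function('g')(Z, v) = Add(-9, Z, v) (Function('g')(Z, v) = Add(Add(Z, v), Add(-5, -4)) = Add(Add(Z, v), -9) = Add(-9, Z, v))
Add(4584, Add(-26, Mul(22, Function('g')(4, -2)))) = Add(4584, Add(-26, Mul(22, Add(-9, 4, -2)))) = Add(4584, Add(-26, Mul(22, -7))) = Add(4584, Add(-26, -154)) = Add(4584, -180) = 4404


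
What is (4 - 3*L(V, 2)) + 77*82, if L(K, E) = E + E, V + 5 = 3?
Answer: 6306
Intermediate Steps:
V = -2 (V = -5 + 3 = -2)
L(K, E) = 2*E
(4 - 3*L(V, 2)) + 77*82 = (4 - 6*2) + 77*82 = (4 - 3*4) + 6314 = (4 - 12) + 6314 = -8 + 6314 = 6306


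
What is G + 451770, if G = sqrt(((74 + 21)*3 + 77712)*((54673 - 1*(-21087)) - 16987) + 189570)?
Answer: 451770 + sqrt(4584307251) ≈ 5.1948e+5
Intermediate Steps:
G = sqrt(4584307251) (G = sqrt((95*3 + 77712)*((54673 + 21087) - 16987) + 189570) = sqrt((285 + 77712)*(75760 - 16987) + 189570) = sqrt(77997*58773 + 189570) = sqrt(4584117681 + 189570) = sqrt(4584307251) ≈ 67708.)
G + 451770 = sqrt(4584307251) + 451770 = 451770 + sqrt(4584307251)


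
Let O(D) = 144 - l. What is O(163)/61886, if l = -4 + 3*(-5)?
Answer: 163/61886 ≈ 0.0026339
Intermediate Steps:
l = -19 (l = -4 - 15 = -19)
O(D) = 163 (O(D) = 144 - 1*(-19) = 144 + 19 = 163)
O(163)/61886 = 163/61886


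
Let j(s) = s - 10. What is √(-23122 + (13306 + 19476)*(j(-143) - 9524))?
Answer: 6*I*√8812626 ≈ 17812.0*I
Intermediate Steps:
j(s) = -10 + s
√(-23122 + (13306 + 19476)*(j(-143) - 9524)) = √(-23122 + (13306 + 19476)*((-10 - 143) - 9524)) = √(-23122 + 32782*(-153 - 9524)) = √(-23122 + 32782*(-9677)) = √(-23122 - 317231414) = √(-317254536) = 6*I*√8812626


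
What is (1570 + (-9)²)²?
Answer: 2725801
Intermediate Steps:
(1570 + (-9)²)² = (1570 + 81)² = 1651² = 2725801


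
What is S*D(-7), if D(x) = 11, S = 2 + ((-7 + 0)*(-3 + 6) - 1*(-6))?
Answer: -143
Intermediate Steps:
S = -13 (S = 2 + (-7*3 + 6) = 2 + (-21 + 6) = 2 - 15 = -13)
S*D(-7) = -13*11 = -143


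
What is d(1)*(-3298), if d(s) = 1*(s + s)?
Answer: -6596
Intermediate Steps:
d(s) = 2*s (d(s) = 1*(2*s) = 2*s)
d(1)*(-3298) = (2*1)*(-3298) = 2*(-3298) = -6596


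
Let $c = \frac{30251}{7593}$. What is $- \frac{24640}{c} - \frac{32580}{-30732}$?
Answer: $- \frac{36850711635}{5959447} \approx -6183.6$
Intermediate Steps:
$c = \frac{30251}{7593}$ ($c = 30251 \cdot \frac{1}{7593} = \frac{30251}{7593} \approx 3.9841$)
$- \frac{24640}{c} - \frac{32580}{-30732} = - \frac{24640}{\frac{30251}{7593}} - \frac{32580}{-30732} = \left(-24640\right) \frac{7593}{30251} - - \frac{2715}{2561} = - \frac{187091520}{30251} + \frac{2715}{2561} = - \frac{36850711635}{5959447}$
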